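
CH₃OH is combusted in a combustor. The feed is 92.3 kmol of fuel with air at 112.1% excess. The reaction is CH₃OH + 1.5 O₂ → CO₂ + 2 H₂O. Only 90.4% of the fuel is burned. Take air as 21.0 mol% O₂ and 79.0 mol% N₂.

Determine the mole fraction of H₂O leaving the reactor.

0.109

Stoichiometric O₂ = 1.5 × 92.3 = 138.4 kmol; O₂ fed = 138.4 × 2.121 = 293.7 kmol.
N₂ fed = 293.7 × 79/21 = 1105 kmol.
Fuel reacted = 0.904 × 92.3 → ξ = 83.44 kmol.
Outlet (n = n₀ + ν ξ):
  CH₃OH: 92.3 − 1(83.44) = 8.861
  O₂: 293.7 − 1.5(83.44) = 168.5
  N₂: 1105 (inert)
  CO₂: 0 + 1(83.44) = 83.44
  H₂O: 0 + 2(83.44) = 166.9
Total out = 1532 kmol; y_H₂O = 166.9 / 1532 = 0.1089.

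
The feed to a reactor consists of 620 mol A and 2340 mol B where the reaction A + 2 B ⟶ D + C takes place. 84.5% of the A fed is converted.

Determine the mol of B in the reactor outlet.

A reacted = 0.845 × 620 = 523.9 mol; ν_A = −1, so ξ = 523.9/1 = 523.9 mol.
Outlet amounts (n = n₀ + ν ξ):
  A: 620 − 1(523.9) = 96.1
  B: 2340 − 2(523.9) = 1292
  D: 0 + 1(523.9) = 523.9
  C: 0 + 1(523.9) = 523.9

1290 mol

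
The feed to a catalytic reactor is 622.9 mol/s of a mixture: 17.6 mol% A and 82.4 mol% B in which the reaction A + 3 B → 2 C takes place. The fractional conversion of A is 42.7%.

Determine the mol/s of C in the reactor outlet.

A reacted = 0.427 × 109.6 = 46.81 mol/s; ν_A = −1, so ξ = 46.81/1 = 46.81 mol/s.
Outlet amounts (n = n₀ + ν ξ):
  A: 109.6 − 1(46.81) = 62.82
  B: 513.3 − 3(46.81) = 372.8
  C: 0 + 2(46.81) = 93.62

93.6 mol/s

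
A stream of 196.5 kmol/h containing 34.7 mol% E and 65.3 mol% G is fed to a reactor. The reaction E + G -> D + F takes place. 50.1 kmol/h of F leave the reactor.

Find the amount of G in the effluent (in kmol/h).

For F: n = n₀ + 1ξ → 50.1 = 0 + 1ξ, giving ξ = 50.1 kmol/h.
Outlet amounts (n = n₀ + ν ξ):
  E: 68.19 − 1(50.1) = 18.09
  G: 128.3 − 1(50.1) = 78.21
  D: 0 + 1(50.1) = 50.1
  F: 0 + 1(50.1) = 50.1

78.2 kmol/h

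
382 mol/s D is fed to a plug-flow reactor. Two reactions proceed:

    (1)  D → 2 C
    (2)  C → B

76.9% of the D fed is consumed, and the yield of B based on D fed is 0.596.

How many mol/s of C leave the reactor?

360 mol/s

Conversion of D: D consumed = 1ξ₁ = 0.769 × 382 → ξ₁ = 293.8 mol/s.
Yield of B: 1ξ₂ / 382 = 0.596 → ξ₂ = 227.7 mol/s.
Outlet amounts (n = n₀ + Σ ν·ξ):
  D: 382 − 1(293.8) = 88.24
  C: 0 + 2(293.8) − 1(227.7) = 359.8
  B: 0 + 1(227.7) = 227.7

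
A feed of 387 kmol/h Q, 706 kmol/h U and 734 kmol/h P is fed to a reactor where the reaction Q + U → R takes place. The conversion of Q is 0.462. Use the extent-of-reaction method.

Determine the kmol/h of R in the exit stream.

Q reacted = 0.462 × 387 = 178.8 kmol/h; ν_Q = −1, so ξ = 178.8/1 = 178.8 kmol/h.
Outlet amounts (n = n₀ + ν ξ):
  Q: 387 − 1(178.8) = 208.2
  U: 706 − 1(178.8) = 527.2
  R: 0 + 1(178.8) = 178.8
  P: 734 (inert)

179 kmol/h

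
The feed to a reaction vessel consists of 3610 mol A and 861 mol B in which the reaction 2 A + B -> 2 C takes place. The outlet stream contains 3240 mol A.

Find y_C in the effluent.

0.0863

For A: n = n₀ − 2ξ → 3240 = 3610 − 2ξ, giving ξ = 185 mol.
Outlet amounts (n = n₀ + ν ξ):
  A: 3610 − 2(185) = 3240
  B: 861 − 1(185) = 676
  C: 0 + 2(185) = 370
Total out = 4286 mol; y_C = 370 / 4286 = 0.08633.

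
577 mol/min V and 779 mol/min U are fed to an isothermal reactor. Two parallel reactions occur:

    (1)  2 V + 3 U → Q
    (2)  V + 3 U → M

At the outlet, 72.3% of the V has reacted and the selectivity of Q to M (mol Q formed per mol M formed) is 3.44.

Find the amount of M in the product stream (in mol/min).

52.9 mol/min

Conversion of V: V consumed = 0.723 × 577 = 417.2 mol/min = 2ξ₁ + 1ξ₂.
Selectivity: 1ξ₁ / (1ξ₂) = 3.44 → ξ₁ = 3.44 ξ₂.
Substitute: (2·3.44 + 1) ξ₂ = 417.2 → ξ₂ = 52.94 mol/min, ξ₁ = 182.1 mol/min.
Outlet amounts (n = n₀ + Σ ν·ξ):
  V: 577 − 2(182.1) − 1(52.94) = 159.8
  U: 779 − 3(182.1) − 3(52.94) = 73.83
  Q: 0 + 1(182.1) = 182.1
  M: 0 + 1(52.94) = 52.94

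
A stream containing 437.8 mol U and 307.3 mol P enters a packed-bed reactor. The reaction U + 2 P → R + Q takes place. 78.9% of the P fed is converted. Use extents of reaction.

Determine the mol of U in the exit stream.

P reacted = 0.789 × 307.3 = 242.5 mol; ν_P = −2, so ξ = 242.5/2 = 121.2 mol.
Outlet amounts (n = n₀ + ν ξ):
  U: 437.8 − 1(121.2) = 316.6
  P: 307.3 − 2(121.2) = 64.84
  R: 0 + 1(121.2) = 121.2
  Q: 0 + 1(121.2) = 121.2

317 mol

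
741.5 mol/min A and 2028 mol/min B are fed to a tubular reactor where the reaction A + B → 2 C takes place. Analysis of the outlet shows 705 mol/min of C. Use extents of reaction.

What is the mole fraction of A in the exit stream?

0.14

For C: n = n₀ + 2ξ → 705 = 0 + 2ξ, giving ξ = 352.5 mol/min.
Outlet amounts (n = n₀ + ν ξ):
  A: 741.5 − 1(352.5) = 389
  B: 2028 − 1(352.5) = 1676
  C: 0 + 2(352.5) = 705
Total out = 2770 mol/min; y_A = 389 / 2770 = 0.1405.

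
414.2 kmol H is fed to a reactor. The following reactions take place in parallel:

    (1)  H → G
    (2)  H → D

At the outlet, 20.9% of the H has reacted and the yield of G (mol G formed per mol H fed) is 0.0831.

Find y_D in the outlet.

0.126

Yield of G: 1ξ₁ / 414.2 = 0.0831 → ξ₁ = 34.42 kmol.
Conversion of H: 1ξ₁ + 1ξ₂ = 0.209 × 414.2 = 86.57 → ξ₂ = 52.15 kmol.
Outlet amounts (n = n₀ + Σ ν·ξ):
  H: 414.2 − 1(34.42) − 1(52.15) = 327.6
  G: 0 + 1(34.42) = 34.42
  D: 0 + 1(52.15) = 52.15
Total out = 414.2 kmol; y_D = 52.15 / 414.2 = 0.1259.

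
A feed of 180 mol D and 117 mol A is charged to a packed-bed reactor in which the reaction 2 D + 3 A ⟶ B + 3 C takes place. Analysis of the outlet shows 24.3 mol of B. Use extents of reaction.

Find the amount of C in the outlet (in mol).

For B: n = n₀ + 1ξ → 24.3 = 0 + 1ξ, giving ξ = 24.3 mol.
Outlet amounts (n = n₀ + ν ξ):
  D: 180 − 2(24.3) = 131.4
  A: 117 − 3(24.3) = 44.1
  B: 0 + 1(24.3) = 24.3
  C: 0 + 3(24.3) = 72.9

72.9 mol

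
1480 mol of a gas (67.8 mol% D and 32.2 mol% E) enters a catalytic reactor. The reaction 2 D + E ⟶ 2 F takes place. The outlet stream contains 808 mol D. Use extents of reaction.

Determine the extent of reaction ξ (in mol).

For D: n = n₀ − 2ξ → 808 = 1003 − 2ξ, giving ξ = 97.72 mol.
Outlet amounts (n = n₀ + ν ξ):
  D: 1003 − 2(97.72) = 808
  E: 476.6 − 1(97.72) = 378.8
  F: 0 + 2(97.72) = 195.4

ξ = 97.7 mol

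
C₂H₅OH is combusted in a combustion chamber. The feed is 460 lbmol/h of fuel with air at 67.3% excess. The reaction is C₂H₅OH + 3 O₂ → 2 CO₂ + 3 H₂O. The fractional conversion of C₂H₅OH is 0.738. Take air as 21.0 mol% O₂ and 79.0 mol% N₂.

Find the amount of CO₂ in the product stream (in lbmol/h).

Stoichiometric O₂ = 3 × 460 = 1380 lbmol/h; O₂ fed = 1380 × 1.673 = 2309 lbmol/h.
N₂ fed = 2309 × 79/21 = 8685 lbmol/h.
Fuel reacted = 0.738 × 460 → ξ = 339.5 lbmol/h.
Outlet (n = n₀ + ν ξ):
  C₂H₅OH: 460 − 1(339.5) = 120.5
  O₂: 2309 − 3(339.5) = 1290
  N₂: 8685 (inert)
  CO₂: 0 + 2(339.5) = 679
  H₂O: 0 + 3(339.5) = 1018

679 lbmol/h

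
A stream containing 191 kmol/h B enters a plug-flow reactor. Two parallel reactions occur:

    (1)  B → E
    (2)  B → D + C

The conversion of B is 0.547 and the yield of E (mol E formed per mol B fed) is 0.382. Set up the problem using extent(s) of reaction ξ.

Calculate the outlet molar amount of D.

31.5 kmol/h

Yield of E: 1ξ₁ / 191 = 0.382 → ξ₁ = 72.96 kmol/h.
Conversion of B: 1ξ₁ + 1ξ₂ = 0.547 × 191 = 104.5 → ξ₂ = 31.52 kmol/h.
Outlet amounts (n = n₀ + Σ ν·ξ):
  B: 191 − 1(72.96) − 1(31.52) = 86.52
  E: 0 + 1(72.96) = 72.96
  D: 0 + 1(31.52) = 31.52
  C: 0 + 1(31.52) = 31.52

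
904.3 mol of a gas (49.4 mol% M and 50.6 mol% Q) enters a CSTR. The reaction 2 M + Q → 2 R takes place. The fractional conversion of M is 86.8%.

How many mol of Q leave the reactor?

264 mol

M reacted = 0.868 × 446.7 = 387.8 mol; ν_M = −2, so ξ = 387.8/2 = 193.9 mol.
Outlet amounts (n = n₀ + ν ξ):
  M: 446.7 − 2(193.9) = 58.97
  Q: 457.6 − 1(193.9) = 263.7
  R: 0 + 2(193.9) = 387.8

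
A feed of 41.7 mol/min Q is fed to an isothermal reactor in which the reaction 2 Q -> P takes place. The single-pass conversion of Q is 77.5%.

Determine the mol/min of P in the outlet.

Q reacted = 0.775 × 41.7 = 32.32 mol/min; ν_Q = −2, so ξ = 32.32/2 = 16.16 mol/min.
Outlet amounts (n = n₀ + ν ξ):
  Q: 41.7 − 2(16.16) = 9.383
  P: 0 + 1(16.16) = 16.16

16.2 mol/min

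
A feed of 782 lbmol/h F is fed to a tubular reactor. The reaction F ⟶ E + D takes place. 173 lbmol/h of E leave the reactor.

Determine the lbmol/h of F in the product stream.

609 lbmol/h

For E: n = n₀ + 1ξ → 173 = 0 + 1ξ, giving ξ = 173 lbmol/h.
Outlet amounts (n = n₀ + ν ξ):
  F: 782 − 1(173) = 609
  E: 0 + 1(173) = 173
  D: 0 + 1(173) = 173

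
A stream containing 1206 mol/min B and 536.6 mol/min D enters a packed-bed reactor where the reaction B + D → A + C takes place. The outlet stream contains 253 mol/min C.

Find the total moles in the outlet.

For C: n = n₀ + 1ξ → 253 = 0 + 1ξ, giving ξ = 253 mol/min.
Outlet amounts (n = n₀ + ν ξ):
  B: 1206 − 1(253) = 953
  D: 536.6 − 1(253) = 283.6
  A: 0 + 1(253) = 253
  C: 0 + 1(253) = 253
Total out = 953 + 283.6 + 253 + 253 = 1743 mol/min.

1740 mol/min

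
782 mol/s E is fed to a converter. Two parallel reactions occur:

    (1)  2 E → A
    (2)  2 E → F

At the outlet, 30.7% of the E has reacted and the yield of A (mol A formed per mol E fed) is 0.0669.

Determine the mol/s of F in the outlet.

Yield of A: 1ξ₁ / 782 = 0.0669 → ξ₁ = 52.32 mol/s.
Conversion of E: 2ξ₁ + 2ξ₂ = 0.307 × 782 = 240.1 → ξ₂ = 67.72 mol/s.
Outlet amounts (n = n₀ + Σ ν·ξ):
  E: 782 − 2(52.32) − 2(67.72) = 541.9
  A: 0 + 1(52.32) = 52.32
  F: 0 + 1(67.72) = 67.72

67.7 mol/s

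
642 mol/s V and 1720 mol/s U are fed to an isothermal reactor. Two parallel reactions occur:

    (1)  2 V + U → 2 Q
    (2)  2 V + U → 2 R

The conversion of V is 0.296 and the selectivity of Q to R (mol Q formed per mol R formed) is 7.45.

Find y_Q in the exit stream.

0.0739

Conversion of V: V consumed = 0.296 × 642 = 190 mol/s = 2ξ₁ + 2ξ₂.
Selectivity: 2ξ₁ / (2ξ₂) = 7.45 → ξ₁ = 7.45 ξ₂.
Substitute: (2·7.45 + 2) ξ₂ = 190 → ξ₂ = 11.24 mol/s, ξ₁ = 83.77 mol/s.
Outlet amounts (n = n₀ + Σ ν·ξ):
  V: 642 − 2(83.77) − 2(11.24) = 452
  U: 1720 − 1(83.77) − 1(11.24) = 1625
  Q: 0 + 2(83.77) = 167.5
  R: 0 + 2(11.24) = 22.49
Total out = 2267 mol/s; y_Q = 167.5 / 2267 = 0.07391.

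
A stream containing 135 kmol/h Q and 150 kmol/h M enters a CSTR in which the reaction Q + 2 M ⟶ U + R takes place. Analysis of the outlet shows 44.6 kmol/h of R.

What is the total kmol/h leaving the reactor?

For R: n = n₀ + 1ξ → 44.6 = 0 + 1ξ, giving ξ = 44.6 kmol/h.
Outlet amounts (n = n₀ + ν ξ):
  Q: 135 − 1(44.6) = 90.4
  M: 150 − 2(44.6) = 60.8
  U: 0 + 1(44.6) = 44.6
  R: 0 + 1(44.6) = 44.6
Total out = 90.4 + 60.8 + 44.6 + 44.6 = 240.4 kmol/h.

240 kmol/h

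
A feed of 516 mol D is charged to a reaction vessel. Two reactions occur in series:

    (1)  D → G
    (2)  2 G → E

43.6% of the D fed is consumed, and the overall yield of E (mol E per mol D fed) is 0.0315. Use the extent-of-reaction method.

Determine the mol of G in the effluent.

Conversion of D: D consumed = 1ξ₁ = 0.436 × 516 → ξ₁ = 225 mol.
Yield of E: 1ξ₂ / 516 = 0.0315 → ξ₂ = 16.25 mol.
Outlet amounts (n = n₀ + Σ ν·ξ):
  D: 516 − 1(225) = 291
  G: 0 + 1(225) − 2(16.25) = 192.5
  E: 0 + 1(16.25) = 16.25

192 mol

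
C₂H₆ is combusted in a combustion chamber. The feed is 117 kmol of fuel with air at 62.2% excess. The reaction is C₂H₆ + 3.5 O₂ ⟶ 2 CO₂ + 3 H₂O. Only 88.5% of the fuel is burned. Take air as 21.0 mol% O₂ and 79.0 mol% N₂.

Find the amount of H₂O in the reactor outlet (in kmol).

Stoichiometric O₂ = 3.5 × 117 = 409.5 kmol; O₂ fed = 409.5 × 1.622 = 664.2 kmol.
N₂ fed = 664.2 × 79/21 = 2499 kmol.
Fuel reacted = 0.885 × 117 → ξ = 103.5 kmol.
Outlet (n = n₀ + ν ξ):
  C₂H₆: 117 − 1(103.5) = 13.45
  O₂: 664.2 − 3.5(103.5) = 301.8
  N₂: 2499 (inert)
  CO₂: 0 + 2(103.5) = 207.1
  H₂O: 0 + 3(103.5) = 310.6

311 kmol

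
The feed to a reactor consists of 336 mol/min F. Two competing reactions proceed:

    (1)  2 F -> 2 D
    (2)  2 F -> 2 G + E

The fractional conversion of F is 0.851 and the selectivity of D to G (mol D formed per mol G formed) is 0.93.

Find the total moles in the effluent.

Conversion of F: F consumed = 0.851 × 336 = 285.9 mol/min = 2ξ₁ + 2ξ₂.
Selectivity: 2ξ₁ / (2ξ₂) = 0.93 → ξ₁ = 0.93 ξ₂.
Substitute: (2·0.93 + 2) ξ₂ = 285.9 → ξ₂ = 74.08 mol/min, ξ₁ = 68.89 mol/min.
Outlet amounts (n = n₀ + Σ ν·ξ):
  F: 336 − 2(68.89) − 2(74.08) = 50.06
  D: 0 + 2(68.89) = 137.8
  G: 0 + 2(74.08) = 148.2
  E: 0 + 1(74.08) = 74.08
Total out = 50.06 + 137.8 + 148.2 + 74.08 = 410.1 mol/min.

410 mol/min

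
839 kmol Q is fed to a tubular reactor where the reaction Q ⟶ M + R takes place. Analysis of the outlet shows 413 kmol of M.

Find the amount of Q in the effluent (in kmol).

426 kmol

For M: n = n₀ + 1ξ → 413 = 0 + 1ξ, giving ξ = 413 kmol.
Outlet amounts (n = n₀ + ν ξ):
  Q: 839 − 1(413) = 426
  M: 0 + 1(413) = 413
  R: 0 + 1(413) = 413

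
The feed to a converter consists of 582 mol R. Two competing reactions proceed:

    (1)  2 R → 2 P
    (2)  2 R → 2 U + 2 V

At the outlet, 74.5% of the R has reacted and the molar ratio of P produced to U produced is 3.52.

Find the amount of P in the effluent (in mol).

338 mol

Conversion of R: R consumed = 0.745 × 582 = 433.6 mol = 2ξ₁ + 2ξ₂.
Selectivity: 2ξ₁ / (2ξ₂) = 3.52 → ξ₁ = 3.52 ξ₂.
Substitute: (2·3.52 + 2) ξ₂ = 433.6 → ξ₂ = 47.96 mol, ξ₁ = 168.8 mol.
Outlet amounts (n = n₀ + Σ ν·ξ):
  R: 582 − 2(168.8) − 2(47.96) = 148.4
  P: 0 + 2(168.8) = 337.7
  U: 0 + 2(47.96) = 95.93
  V: 0 + 2(47.96) = 95.93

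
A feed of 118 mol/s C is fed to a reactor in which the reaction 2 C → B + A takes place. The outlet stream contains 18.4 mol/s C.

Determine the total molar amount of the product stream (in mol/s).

For C: n = n₀ − 2ξ → 18.4 = 118 − 2ξ, giving ξ = 49.8 mol/s.
Outlet amounts (n = n₀ + ν ξ):
  C: 118 − 2(49.8) = 18.4
  B: 0 + 1(49.8) = 49.8
  A: 0 + 1(49.8) = 49.8
Total out = 18.4 + 49.8 + 49.8 = 118 mol/s.

118 mol/s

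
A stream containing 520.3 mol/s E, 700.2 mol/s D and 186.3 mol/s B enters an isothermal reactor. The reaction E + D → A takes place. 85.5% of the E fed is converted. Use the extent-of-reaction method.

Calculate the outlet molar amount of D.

E reacted = 0.855 × 520.3 = 444.9 mol/s; ν_E = −1, so ξ = 444.9/1 = 444.9 mol/s.
Outlet amounts (n = n₀ + ν ξ):
  E: 520.3 − 1(444.9) = 75.44
  D: 700.2 − 1(444.9) = 255.3
  A: 0 + 1(444.9) = 444.9
  B: 186.3 (inert)

255 mol/s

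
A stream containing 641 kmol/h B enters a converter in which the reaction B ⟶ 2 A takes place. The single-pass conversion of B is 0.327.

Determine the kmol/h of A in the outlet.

B reacted = 0.327 × 641 = 209.6 kmol/h; ν_B = −1, so ξ = 209.6/1 = 209.6 kmol/h.
Outlet amounts (n = n₀ + ν ξ):
  B: 641 − 1(209.6) = 431.4
  A: 0 + 2(209.6) = 419.2

419 kmol/h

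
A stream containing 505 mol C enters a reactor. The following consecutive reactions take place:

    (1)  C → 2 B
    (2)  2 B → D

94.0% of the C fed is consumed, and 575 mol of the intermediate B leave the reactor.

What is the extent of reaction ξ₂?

ξ₂ = 187 mol

Conversion of C: C consumed = 1ξ₁ = 0.94 × 505 → ξ₁ = 474.7 mol.
B balance: n_B = 0 + 2ξ₁ − 2ξ₂ = 575 → ξ₂ = (2·474.7 − 575)/2 = 187.2 mol.
Outlet amounts (n = n₀ + Σ ν·ξ):
  C: 505 − 1(474.7) = 30.3
  B: 0 + 2(474.7) − 2(187.2) = 575
  D: 0 + 1(187.2) = 187.2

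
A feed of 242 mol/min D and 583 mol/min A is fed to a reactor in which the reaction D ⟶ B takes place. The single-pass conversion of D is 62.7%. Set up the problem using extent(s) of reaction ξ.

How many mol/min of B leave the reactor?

152 mol/min

D reacted = 0.627 × 242 = 151.7 mol/min; ν_D = −1, so ξ = 151.7/1 = 151.7 mol/min.
Outlet amounts (n = n₀ + ν ξ):
  D: 242 − 1(151.7) = 90.27
  B: 0 + 1(151.7) = 151.7
  A: 583 (inert)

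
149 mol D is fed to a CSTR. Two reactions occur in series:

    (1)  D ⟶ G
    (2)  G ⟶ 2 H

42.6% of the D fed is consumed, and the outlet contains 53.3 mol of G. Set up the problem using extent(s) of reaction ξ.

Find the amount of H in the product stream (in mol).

20.3 mol

Conversion of D: D consumed = 1ξ₁ = 0.426 × 149 → ξ₁ = 63.47 mol.
G balance: n_G = 0 + 1ξ₁ − 1ξ₂ = 53.3 → ξ₂ = (1·63.47 − 53.3)/1 = 10.17 mol.
Outlet amounts (n = n₀ + Σ ν·ξ):
  D: 149 − 1(63.47) = 85.53
  G: 0 + 1(63.47) − 1(10.17) = 53.3
  H: 0 + 2(10.17) = 20.35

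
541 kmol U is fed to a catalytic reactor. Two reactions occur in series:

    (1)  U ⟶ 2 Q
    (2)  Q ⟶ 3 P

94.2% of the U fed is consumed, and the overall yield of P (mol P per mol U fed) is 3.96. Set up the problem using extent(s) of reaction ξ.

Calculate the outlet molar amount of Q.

305 kmol

Conversion of U: U consumed = 1ξ₁ = 0.942 × 541 → ξ₁ = 509.6 kmol.
Yield of P: 3ξ₂ / 541 = 3.96 → ξ₂ = 714.1 kmol.
Outlet amounts (n = n₀ + Σ ν·ξ):
  U: 541 − 1(509.6) = 31.38
  Q: 0 + 2(509.6) − 1(714.1) = 305.1
  P: 0 + 3(714.1) = 2142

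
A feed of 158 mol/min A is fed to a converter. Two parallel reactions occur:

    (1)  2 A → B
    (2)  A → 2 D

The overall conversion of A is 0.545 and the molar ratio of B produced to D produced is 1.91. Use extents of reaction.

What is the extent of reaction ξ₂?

ξ₂ = 9.97 mol/min

Conversion of A: A consumed = 0.545 × 158 = 86.11 mol/min = 2ξ₁ + 1ξ₂.
Selectivity: 1ξ₁ / (2ξ₂) = 1.91 → ξ₁ = 3.82 ξ₂.
Substitute: (2·3.82 + 1) ξ₂ = 86.11 → ξ₂ = 9.966 mol/min, ξ₁ = 38.07 mol/min.
Outlet amounts (n = n₀ + Σ ν·ξ):
  A: 158 − 2(38.07) − 1(9.966) = 71.89
  B: 0 + 1(38.07) = 38.07
  D: 0 + 2(9.966) = 19.93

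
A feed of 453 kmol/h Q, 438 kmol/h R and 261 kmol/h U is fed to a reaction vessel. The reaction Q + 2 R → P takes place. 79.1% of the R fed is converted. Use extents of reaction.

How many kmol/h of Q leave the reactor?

280 kmol/h

R reacted = 0.791 × 438 = 346.5 kmol/h; ν_R = −2, so ξ = 346.5/2 = 173.2 kmol/h.
Outlet amounts (n = n₀ + ν ξ):
  Q: 453 − 1(173.2) = 279.8
  R: 438 − 2(173.2) = 91.54
  P: 0 + 1(173.2) = 173.2
  U: 261 (inert)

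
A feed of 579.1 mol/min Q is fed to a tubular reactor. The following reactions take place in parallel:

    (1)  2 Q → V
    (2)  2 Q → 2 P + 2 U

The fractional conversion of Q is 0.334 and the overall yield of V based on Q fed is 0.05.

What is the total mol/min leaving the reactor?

Yield of V: 1ξ₁ / 579.1 = 0.05 → ξ₁ = 28.96 mol/min.
Conversion of Q: 2ξ₁ + 2ξ₂ = 0.334 × 579.1 = 193.4 → ξ₂ = 67.75 mol/min.
Outlet amounts (n = n₀ + Σ ν·ξ):
  Q: 579.1 − 2(28.96) − 2(67.75) = 385.7
  V: 0 + 1(28.96) = 28.96
  P: 0 + 2(67.75) = 135.5
  U: 0 + 2(67.75) = 135.5
Total out = 385.7 + 28.96 + 135.5 + 135.5 = 685.7 mol/min.

686 mol/min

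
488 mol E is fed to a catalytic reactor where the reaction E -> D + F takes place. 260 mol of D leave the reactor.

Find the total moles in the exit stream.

For D: n = n₀ + 1ξ → 260 = 0 + 1ξ, giving ξ = 260 mol.
Outlet amounts (n = n₀ + ν ξ):
  E: 488 − 1(260) = 228
  D: 0 + 1(260) = 260
  F: 0 + 1(260) = 260
Total out = 228 + 260 + 260 = 748 mol.

748 mol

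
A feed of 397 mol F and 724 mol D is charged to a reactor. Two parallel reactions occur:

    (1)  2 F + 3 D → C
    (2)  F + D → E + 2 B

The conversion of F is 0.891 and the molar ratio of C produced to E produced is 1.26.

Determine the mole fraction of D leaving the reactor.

Conversion of F: F consumed = 0.891 × 397 = 353.7 mol = 2ξ₁ + 1ξ₂.
Selectivity: 1ξ₁ / (1ξ₂) = 1.26 → ξ₁ = 1.26 ξ₂.
Substitute: (2·1.26 + 1) ξ₂ = 353.7 → ξ₂ = 100.5 mol, ξ₁ = 126.6 mol.
Outlet amounts (n = n₀ + Σ ν·ξ):
  F: 397 − 2(126.6) − 1(100.5) = 43.27
  D: 724 − 3(126.6) − 1(100.5) = 243.7
  C: 0 + 1(126.6) = 126.6
  E: 0 + 1(100.5) = 100.5
  B: 0 + 2(100.5) = 201
Total out = 715 mol; y_D = 243.7 / 715 = 0.3408.

0.341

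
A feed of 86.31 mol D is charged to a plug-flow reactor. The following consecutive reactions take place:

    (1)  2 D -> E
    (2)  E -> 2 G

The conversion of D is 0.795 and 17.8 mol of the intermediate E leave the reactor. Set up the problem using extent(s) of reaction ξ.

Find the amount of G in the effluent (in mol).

Conversion of D: D consumed = 2ξ₁ = 0.795 × 86.31 → ξ₁ = 34.31 mol.
E balance: n_E = 0 + 1ξ₁ − 1ξ₂ = 17.8 → ξ₂ = (1·34.31 − 17.8)/1 = 16.51 mol.
Outlet amounts (n = n₀ + Σ ν·ξ):
  D: 86.31 − 2(34.31) = 17.69
  E: 0 + 1(34.31) − 1(16.51) = 17.8
  G: 0 + 2(16.51) = 33.02

33 mol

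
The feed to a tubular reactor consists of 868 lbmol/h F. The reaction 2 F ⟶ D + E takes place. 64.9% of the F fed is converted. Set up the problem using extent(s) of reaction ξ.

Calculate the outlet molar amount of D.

282 lbmol/h

F reacted = 0.649 × 868 = 563.3 lbmol/h; ν_F = −2, so ξ = 563.3/2 = 281.7 lbmol/h.
Outlet amounts (n = n₀ + ν ξ):
  F: 868 − 2(281.7) = 304.7
  D: 0 + 1(281.7) = 281.7
  E: 0 + 1(281.7) = 281.7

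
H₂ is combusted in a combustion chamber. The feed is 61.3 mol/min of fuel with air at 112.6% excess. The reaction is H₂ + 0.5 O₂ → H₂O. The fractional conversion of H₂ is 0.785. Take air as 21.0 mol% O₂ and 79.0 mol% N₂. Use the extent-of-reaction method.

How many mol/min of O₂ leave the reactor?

41.1 mol/min

Stoichiometric O₂ = 0.5 × 61.3 = 30.65 mol/min; O₂ fed = 30.65 × 2.126 = 65.16 mol/min.
N₂ fed = 65.16 × 79/21 = 245.1 mol/min.
Fuel reacted = 0.785 × 61.3 → ξ = 48.12 mol/min.
Outlet (n = n₀ + ν ξ):
  H₂: 61.3 − 1(48.12) = 13.18
  O₂: 65.16 − 0.5(48.12) = 41.1
  N₂: 245.1 (inert)
  H₂O: 0 + 1(48.12) = 48.12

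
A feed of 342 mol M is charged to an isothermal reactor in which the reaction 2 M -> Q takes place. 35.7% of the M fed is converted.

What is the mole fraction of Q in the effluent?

0.217

M reacted = 0.357 × 342 = 122.1 mol; ν_M = −2, so ξ = 122.1/2 = 61.05 mol.
Outlet amounts (n = n₀ + ν ξ):
  M: 342 − 2(61.05) = 219.9
  Q: 0 + 1(61.05) = 61.05
Total out = 281 mol; y_Q = 61.05 / 281 = 0.2173.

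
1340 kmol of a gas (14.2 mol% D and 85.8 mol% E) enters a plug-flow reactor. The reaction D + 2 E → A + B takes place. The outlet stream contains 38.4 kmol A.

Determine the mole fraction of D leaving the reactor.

0.117

For A: n = n₀ + 1ξ → 38.4 = 0 + 1ξ, giving ξ = 38.4 kmol.
Outlet amounts (n = n₀ + ν ξ):
  D: 190.3 − 1(38.4) = 151.9
  E: 1150 − 2(38.4) = 1073
  A: 0 + 1(38.4) = 38.4
  B: 0 + 1(38.4) = 38.4
Total out = 1302 kmol; y_D = 151.9 / 1302 = 0.1167.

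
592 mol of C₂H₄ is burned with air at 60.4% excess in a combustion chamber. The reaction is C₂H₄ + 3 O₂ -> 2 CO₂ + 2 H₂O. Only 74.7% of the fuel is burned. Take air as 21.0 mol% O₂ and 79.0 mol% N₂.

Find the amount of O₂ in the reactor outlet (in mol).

Stoichiometric O₂ = 3 × 592 = 1776 mol; O₂ fed = 1776 × 1.604 = 2849 mol.
N₂ fed = 2849 × 79/21 = 10720 mol.
Fuel reacted = 0.747 × 592 → ξ = 442.2 mol.
Outlet (n = n₀ + ν ξ):
  C₂H₄: 592 − 1(442.2) = 149.8
  O₂: 2849 − 3(442.2) = 1522
  N₂: 10720 (inert)
  CO₂: 0 + 2(442.2) = 884.4
  H₂O: 0 + 2(442.2) = 884.4

1520 mol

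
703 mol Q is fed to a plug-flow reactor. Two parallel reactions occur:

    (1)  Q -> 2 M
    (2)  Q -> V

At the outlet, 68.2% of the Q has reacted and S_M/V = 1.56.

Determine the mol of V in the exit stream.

269 mol

Conversion of Q: Q consumed = 0.682 × 703 = 479.4 mol = 1ξ₁ + 1ξ₂.
Selectivity: 2ξ₁ / (1ξ₂) = 1.56 → ξ₁ = 0.78 ξ₂.
Substitute: (1·0.78 + 1) ξ₂ = 479.4 → ξ₂ = 269.4 mol, ξ₁ = 210.1 mol.
Outlet amounts (n = n₀ + Σ ν·ξ):
  Q: 703 − 1(210.1) − 1(269.4) = 223.6
  M: 0 + 2(210.1) = 420.2
  V: 0 + 1(269.4) = 269.4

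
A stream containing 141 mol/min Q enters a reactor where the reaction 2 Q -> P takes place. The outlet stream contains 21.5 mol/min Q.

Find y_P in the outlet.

0.735

For Q: n = n₀ − 2ξ → 21.5 = 141 − 2ξ, giving ξ = 59.75 mol/min.
Outlet amounts (n = n₀ + ν ξ):
  Q: 141 − 2(59.75) = 21.5
  P: 0 + 1(59.75) = 59.75
Total out = 81.25 mol/min; y_P = 59.75 / 81.25 = 0.7354.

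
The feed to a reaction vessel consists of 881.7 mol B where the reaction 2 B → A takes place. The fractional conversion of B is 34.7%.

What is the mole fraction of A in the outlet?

B reacted = 0.347 × 881.7 = 305.9 mol; ν_B = −2, so ξ = 305.9/2 = 153 mol.
Outlet amounts (n = n₀ + ν ξ):
  B: 881.7 − 2(153) = 575.8
  A: 0 + 1(153) = 153
Total out = 728.7 mol; y_A = 153 / 728.7 = 0.2099.

0.21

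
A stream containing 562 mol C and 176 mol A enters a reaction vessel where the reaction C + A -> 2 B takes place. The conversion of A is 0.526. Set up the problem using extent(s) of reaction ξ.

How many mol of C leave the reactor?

A reacted = 0.526 × 176 = 92.58 mol; ν_A = −1, so ξ = 92.58/1 = 92.58 mol.
Outlet amounts (n = n₀ + ν ξ):
  C: 562 − 1(92.58) = 469.4
  A: 176 − 1(92.58) = 83.42
  B: 0 + 2(92.58) = 185.2

469 mol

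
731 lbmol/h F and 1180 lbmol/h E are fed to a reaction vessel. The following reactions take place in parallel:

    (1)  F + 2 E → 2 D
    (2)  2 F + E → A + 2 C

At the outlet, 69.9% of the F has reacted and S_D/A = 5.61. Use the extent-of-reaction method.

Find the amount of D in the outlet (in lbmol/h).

597 lbmol/h

Conversion of F: F consumed = 0.699 × 731 = 511 lbmol/h = 1ξ₁ + 2ξ₂.
Selectivity: 2ξ₁ / (1ξ₂) = 5.61 → ξ₁ = 2.805 ξ₂.
Substitute: (1·2.805 + 2) ξ₂ = 511 → ξ₂ = 106.3 lbmol/h, ξ₁ = 298.3 lbmol/h.
Outlet amounts (n = n₀ + Σ ν·ξ):
  F: 731 − 1(298.3) − 2(106.3) = 220
  E: 1180 − 2(298.3) − 1(106.3) = 477.1
  D: 0 + 2(298.3) = 596.6
  A: 0 + 1(106.3) = 106.3
  C: 0 + 2(106.3) = 212.7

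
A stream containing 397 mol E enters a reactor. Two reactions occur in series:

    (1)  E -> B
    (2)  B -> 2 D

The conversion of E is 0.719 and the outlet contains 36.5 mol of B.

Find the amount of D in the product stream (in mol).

498 mol

Conversion of E: E consumed = 1ξ₁ = 0.719 × 397 → ξ₁ = 285.4 mol.
B balance: n_B = 0 + 1ξ₁ − 1ξ₂ = 36.5 → ξ₂ = (1·285.4 − 36.5)/1 = 248.9 mol.
Outlet amounts (n = n₀ + Σ ν·ξ):
  E: 397 − 1(285.4) = 111.6
  B: 0 + 1(285.4) − 1(248.9) = 36.5
  D: 0 + 2(248.9) = 497.9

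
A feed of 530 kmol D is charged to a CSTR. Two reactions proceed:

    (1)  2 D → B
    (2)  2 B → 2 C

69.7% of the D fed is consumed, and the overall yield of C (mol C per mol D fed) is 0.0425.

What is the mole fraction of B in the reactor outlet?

Conversion of D: D consumed = 2ξ₁ = 0.697 × 530 → ξ₁ = 184.7 kmol.
Yield of C: 2ξ₂ / 530 = 0.0425 → ξ₂ = 11.26 kmol.
Outlet amounts (n = n₀ + Σ ν·ξ):
  D: 530 − 2(184.7) = 160.6
  B: 0 + 1(184.7) − 2(11.26) = 162.2
  C: 0 + 2(11.26) = 22.53
Total out = 345.3 kmol; y_B = 162.2 / 345.3 = 0.4697.

0.47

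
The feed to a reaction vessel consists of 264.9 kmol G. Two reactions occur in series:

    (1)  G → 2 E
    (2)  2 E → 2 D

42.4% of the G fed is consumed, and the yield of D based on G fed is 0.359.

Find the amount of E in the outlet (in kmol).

Conversion of G: G consumed = 1ξ₁ = 0.424 × 264.9 → ξ₁ = 112.3 kmol.
Yield of D: 2ξ₂ / 264.9 = 0.359 → ξ₂ = 47.55 kmol.
Outlet amounts (n = n₀ + Σ ν·ξ):
  G: 264.9 − 1(112.3) = 152.6
  E: 0 + 2(112.3) − 2(47.55) = 129.5
  D: 0 + 2(47.55) = 95.1

130 kmol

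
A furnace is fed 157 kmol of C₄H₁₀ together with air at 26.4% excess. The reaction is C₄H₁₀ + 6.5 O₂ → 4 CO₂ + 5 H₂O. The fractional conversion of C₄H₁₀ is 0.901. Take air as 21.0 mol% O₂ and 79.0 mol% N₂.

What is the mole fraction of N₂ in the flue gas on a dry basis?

Stoichiometric O₂ = 6.5 × 157 = 1020 kmol; O₂ fed = 1020 × 1.264 = 1290 kmol.
N₂ fed = 1290 × 79/21 = 4853 kmol.
Fuel reacted = 0.901 × 157 → ξ = 141.5 kmol.
Outlet (n = n₀ + ν ξ):
  C₄H₁₀: 157 − 1(141.5) = 15.54
  O₂: 1290 − 6.5(141.5) = 370.4
  N₂: 4853 (inert)
  CO₂: 0 + 4(141.5) = 565.8
  H₂O: 0 + 5(141.5) = 707.3
Dry total = 5804 kmol; y_N₂ (dry) = 4853 / 5804 = 0.836.

0.836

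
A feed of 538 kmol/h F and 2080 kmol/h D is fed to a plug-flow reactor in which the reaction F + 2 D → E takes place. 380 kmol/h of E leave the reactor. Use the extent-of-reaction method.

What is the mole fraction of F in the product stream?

For E: n = n₀ + 1ξ → 380 = 0 + 1ξ, giving ξ = 380 kmol/h.
Outlet amounts (n = n₀ + ν ξ):
  F: 538 − 1(380) = 158
  D: 2080 − 2(380) = 1320
  E: 0 + 1(380) = 380
Total out = 1858 kmol/h; y_F = 158 / 1858 = 0.08504.

0.085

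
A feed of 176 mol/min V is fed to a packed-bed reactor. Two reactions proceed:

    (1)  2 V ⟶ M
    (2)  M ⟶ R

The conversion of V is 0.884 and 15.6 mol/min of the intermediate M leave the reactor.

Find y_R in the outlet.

Conversion of V: V consumed = 2ξ₁ = 0.884 × 176 → ξ₁ = 77.79 mol/min.
M balance: n_M = 0 + 1ξ₁ − 1ξ₂ = 15.6 → ξ₂ = (1·77.79 − 15.6)/1 = 62.19 mol/min.
Outlet amounts (n = n₀ + Σ ν·ξ):
  V: 176 − 2(77.79) = 20.42
  M: 0 + 1(77.79) − 1(62.19) = 15.6
  R: 0 + 1(62.19) = 62.19
Total out = 98.21 mol/min; y_R = 62.19 / 98.21 = 0.6333.

0.633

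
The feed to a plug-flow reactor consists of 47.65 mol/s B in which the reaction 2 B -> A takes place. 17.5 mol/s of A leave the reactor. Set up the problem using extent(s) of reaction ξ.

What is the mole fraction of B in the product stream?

For A: n = n₀ + 1ξ → 17.5 = 0 + 1ξ, giving ξ = 17.5 mol/s.
Outlet amounts (n = n₀ + ν ξ):
  B: 47.65 − 2(17.5) = 12.65
  A: 0 + 1(17.5) = 17.5
Total out = 30.15 mol/s; y_B = 12.65 / 30.15 = 0.4196.

0.42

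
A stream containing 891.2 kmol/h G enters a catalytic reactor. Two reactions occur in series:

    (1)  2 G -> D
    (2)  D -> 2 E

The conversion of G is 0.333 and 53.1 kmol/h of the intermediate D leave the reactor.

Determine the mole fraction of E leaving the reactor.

Conversion of G: G consumed = 2ξ₁ = 0.333 × 891.2 → ξ₁ = 148.4 kmol/h.
D balance: n_D = 0 + 1ξ₁ − 1ξ₂ = 53.1 → ξ₂ = (1·148.4 − 53.1)/1 = 95.28 kmol/h.
Outlet amounts (n = n₀ + Σ ν·ξ):
  G: 891.2 − 2(148.4) = 594.4
  D: 0 + 1(148.4) − 1(95.28) = 53.1
  E: 0 + 2(95.28) = 190.6
Total out = 838.1 kmol/h; y_E = 190.6 / 838.1 = 0.2274.

0.227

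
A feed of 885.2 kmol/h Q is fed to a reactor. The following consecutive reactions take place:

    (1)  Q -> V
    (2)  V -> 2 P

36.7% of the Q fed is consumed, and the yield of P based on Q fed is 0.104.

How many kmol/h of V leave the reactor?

279 kmol/h

Conversion of Q: Q consumed = 1ξ₁ = 0.367 × 885.2 → ξ₁ = 324.9 kmol/h.
Yield of P: 2ξ₂ / 885.2 = 0.104 → ξ₂ = 46.03 kmol/h.
Outlet amounts (n = n₀ + Σ ν·ξ):
  Q: 885.2 − 1(324.9) = 560.3
  V: 0 + 1(324.9) − 1(46.03) = 278.8
  P: 0 + 2(46.03) = 92.06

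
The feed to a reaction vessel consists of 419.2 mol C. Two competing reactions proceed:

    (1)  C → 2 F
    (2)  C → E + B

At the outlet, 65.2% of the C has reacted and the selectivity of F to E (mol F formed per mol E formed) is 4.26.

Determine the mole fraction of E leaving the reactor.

Conversion of C: C consumed = 0.652 × 419.2 = 273.3 mol = 1ξ₁ + 1ξ₂.
Selectivity: 2ξ₁ / (1ξ₂) = 4.26 → ξ₁ = 2.13 ξ₂.
Substitute: (1·2.13 + 1) ξ₂ = 273.3 → ξ₂ = 87.32 mol, ξ₁ = 186 mol.
Outlet amounts (n = n₀ + Σ ν·ξ):
  C: 419.2 − 1(186) − 1(87.32) = 145.9
  F: 0 + 2(186) = 372
  E: 0 + 1(87.32) = 87.32
  B: 0 + 1(87.32) = 87.32
Total out = 692.5 mol; y_E = 87.32 / 692.5 = 0.1261.

0.126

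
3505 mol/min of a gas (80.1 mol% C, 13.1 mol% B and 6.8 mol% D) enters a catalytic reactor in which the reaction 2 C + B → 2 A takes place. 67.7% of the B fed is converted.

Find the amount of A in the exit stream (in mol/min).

B reacted = 0.677 × 459.2 = 310.8 mol/min; ν_B = −1, so ξ = 310.8/1 = 310.8 mol/min.
Outlet amounts (n = n₀ + ν ξ):
  C: 2808 − 2(310.8) = 2186
  B: 459.2 − 1(310.8) = 148.3
  A: 0 + 2(310.8) = 621.7
  D: 238.3 (inert)

622 mol/min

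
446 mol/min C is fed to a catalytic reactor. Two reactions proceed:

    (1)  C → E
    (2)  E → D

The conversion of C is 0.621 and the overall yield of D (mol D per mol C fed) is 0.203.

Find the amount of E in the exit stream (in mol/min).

186 mol/min

Conversion of C: C consumed = 1ξ₁ = 0.621 × 446 → ξ₁ = 277 mol/min.
Yield of D: 1ξ₂ / 446 = 0.203 → ξ₂ = 90.54 mol/min.
Outlet amounts (n = n₀ + Σ ν·ξ):
  C: 446 − 1(277) = 169
  E: 0 + 1(277) − 1(90.54) = 186.4
  D: 0 + 1(90.54) = 90.54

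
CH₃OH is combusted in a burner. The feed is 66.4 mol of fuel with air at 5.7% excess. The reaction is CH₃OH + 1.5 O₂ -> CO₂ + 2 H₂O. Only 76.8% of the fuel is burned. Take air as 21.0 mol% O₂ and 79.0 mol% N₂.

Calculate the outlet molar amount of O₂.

28.8 mol

Stoichiometric O₂ = 1.5 × 66.4 = 99.6 mol; O₂ fed = 99.6 × 1.057 = 105.3 mol.
N₂ fed = 105.3 × 79/21 = 396 mol.
Fuel reacted = 0.768 × 66.4 → ξ = 51 mol.
Outlet (n = n₀ + ν ξ):
  CH₃OH: 66.4 − 1(51) = 15.4
  O₂: 105.3 − 1.5(51) = 28.78
  N₂: 396 (inert)
  CO₂: 0 + 1(51) = 51
  H₂O: 0 + 2(51) = 102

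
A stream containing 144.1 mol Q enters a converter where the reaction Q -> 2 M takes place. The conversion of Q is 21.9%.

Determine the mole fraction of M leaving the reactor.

0.359

Q reacted = 0.219 × 144.1 = 31.56 mol; ν_Q = −1, so ξ = 31.56/1 = 31.56 mol.
Outlet amounts (n = n₀ + ν ξ):
  Q: 144.1 − 1(31.56) = 112.5
  M: 0 + 2(31.56) = 63.12
Total out = 175.7 mol; y_M = 63.12 / 175.7 = 0.3593.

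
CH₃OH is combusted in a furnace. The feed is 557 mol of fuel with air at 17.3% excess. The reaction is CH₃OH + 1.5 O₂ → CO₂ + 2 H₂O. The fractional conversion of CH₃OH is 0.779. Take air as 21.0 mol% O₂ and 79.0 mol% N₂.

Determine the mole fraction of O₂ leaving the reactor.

Stoichiometric O₂ = 1.5 × 557 = 835.5 mol; O₂ fed = 835.5 × 1.173 = 980 mol.
N₂ fed = 980 × 79/21 = 3687 mol.
Fuel reacted = 0.779 × 557 → ξ = 433.9 mol.
Outlet (n = n₀ + ν ξ):
  CH₃OH: 557 − 1(433.9) = 123.1
  O₂: 980 − 1.5(433.9) = 329.2
  N₂: 3687 (inert)
  CO₂: 0 + 1(433.9) = 433.9
  H₂O: 0 + 2(433.9) = 867.8
Total out = 5441 mol; y_O₂ = 329.2 / 5441 = 0.0605.

0.0605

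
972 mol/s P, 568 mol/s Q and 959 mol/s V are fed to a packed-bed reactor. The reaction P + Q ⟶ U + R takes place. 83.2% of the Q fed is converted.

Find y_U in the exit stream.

0.189

Q reacted = 0.832 × 568 = 472.6 mol/s; ν_Q = −1, so ξ = 472.6/1 = 472.6 mol/s.
Outlet amounts (n = n₀ + ν ξ):
  P: 972 − 1(472.6) = 499.4
  Q: 568 − 1(472.6) = 95.42
  U: 0 + 1(472.6) = 472.6
  R: 0 + 1(472.6) = 472.6
  V: 959 (inert)
Total out = 2499 mol/s; y_U = 472.6 / 2499 = 0.1891.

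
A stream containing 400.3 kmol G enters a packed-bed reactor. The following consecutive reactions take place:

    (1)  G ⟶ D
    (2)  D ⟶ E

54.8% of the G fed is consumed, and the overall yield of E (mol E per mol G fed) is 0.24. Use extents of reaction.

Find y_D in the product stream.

0.308

Conversion of G: G consumed = 1ξ₁ = 0.548 × 400.3 → ξ₁ = 219.4 kmol.
Yield of E: 1ξ₂ / 400.3 = 0.24 → ξ₂ = 96.07 kmol.
Outlet amounts (n = n₀ + Σ ν·ξ):
  G: 400.3 − 1(219.4) = 180.9
  D: 0 + 1(219.4) − 1(96.07) = 123.3
  E: 0 + 1(96.07) = 96.07
Total out = 400.3 kmol; y_D = 123.3 / 400.3 = 0.308.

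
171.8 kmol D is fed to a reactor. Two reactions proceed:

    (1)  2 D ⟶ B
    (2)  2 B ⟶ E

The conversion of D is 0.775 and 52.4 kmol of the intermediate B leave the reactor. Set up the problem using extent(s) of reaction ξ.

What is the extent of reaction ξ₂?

Conversion of D: D consumed = 2ξ₁ = 0.775 × 171.8 → ξ₁ = 66.57 kmol.
B balance: n_B = 0 + 1ξ₁ − 2ξ₂ = 52.4 → ξ₂ = (1·66.57 − 52.4)/2 = 7.086 kmol.
Outlet amounts (n = n₀ + Σ ν·ξ):
  D: 171.8 − 2(66.57) = 38.66
  B: 0 + 1(66.57) − 2(7.086) = 52.4
  E: 0 + 1(7.086) = 7.086

ξ₂ = 7.09 kmol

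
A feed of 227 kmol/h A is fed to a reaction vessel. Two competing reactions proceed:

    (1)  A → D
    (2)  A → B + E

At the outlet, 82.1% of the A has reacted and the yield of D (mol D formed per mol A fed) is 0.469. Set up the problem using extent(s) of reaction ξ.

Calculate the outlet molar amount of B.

79.9 kmol/h

Yield of D: 1ξ₁ / 227 = 0.469 → ξ₁ = 106.5 kmol/h.
Conversion of A: 1ξ₁ + 1ξ₂ = 0.821 × 227 = 186.4 → ξ₂ = 79.9 kmol/h.
Outlet amounts (n = n₀ + Σ ν·ξ):
  A: 227 − 1(106.5) − 1(79.9) = 40.63
  D: 0 + 1(106.5) = 106.5
  B: 0 + 1(79.9) = 79.9
  E: 0 + 1(79.9) = 79.9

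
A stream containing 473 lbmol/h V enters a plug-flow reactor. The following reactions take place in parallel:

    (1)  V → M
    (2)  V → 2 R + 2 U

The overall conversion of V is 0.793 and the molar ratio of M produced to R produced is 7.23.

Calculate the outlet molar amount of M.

Conversion of V: V consumed = 0.793 × 473 = 375.1 lbmol/h = 1ξ₁ + 1ξ₂.
Selectivity: 1ξ₁ / (2ξ₂) = 7.23 → ξ₁ = 14.46 ξ₂.
Substitute: (1·14.46 + 1) ξ₂ = 375.1 → ξ₂ = 24.26 lbmol/h, ξ₁ = 350.8 lbmol/h.
Outlet amounts (n = n₀ + Σ ν·ξ):
  V: 473 − 1(350.8) − 1(24.26) = 97.91
  M: 0 + 1(350.8) = 350.8
  R: 0 + 2(24.26) = 48.52
  U: 0 + 2(24.26) = 48.52

351 lbmol/h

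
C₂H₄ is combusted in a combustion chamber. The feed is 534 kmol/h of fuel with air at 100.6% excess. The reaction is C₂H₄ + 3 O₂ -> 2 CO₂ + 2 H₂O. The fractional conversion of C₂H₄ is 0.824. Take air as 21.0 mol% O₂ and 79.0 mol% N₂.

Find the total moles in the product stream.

Stoichiometric O₂ = 3 × 534 = 1602 kmol/h; O₂ fed = 1602 × 2.006 = 3214 kmol/h.
N₂ fed = 3214 × 79/21 = 12090 kmol/h.
Fuel reacted = 0.824 × 534 → ξ = 440 kmol/h.
Outlet (n = n₀ + ν ξ):
  C₂H₄: 534 − 1(440) = 93.98
  O₂: 3214 − 3(440) = 1894
  N₂: 12090 (inert)
  CO₂: 0 + 2(440) = 880
  H₂O: 0 + 2(440) = 880
Total out = 93.98 + 1894 + 12090 + 880 + 880 = 15840 kmol/h.

15800 kmol/h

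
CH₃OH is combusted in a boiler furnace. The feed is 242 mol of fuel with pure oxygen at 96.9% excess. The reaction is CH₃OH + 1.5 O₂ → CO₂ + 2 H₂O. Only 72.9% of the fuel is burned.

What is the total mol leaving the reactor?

Stoichiometric O₂ = 1.5 × 242 = 363 mol; O₂ fed = 363 × 1.969 = 714.7 mol.
Fuel reacted = 0.729 × 242 → ξ = 176.4 mol.
Outlet (n = n₀ + ν ξ):
  CH₃OH: 242 − 1(176.4) = 65.58
  O₂: 714.7 − 1.5(176.4) = 450.1
  CO₂: 0 + 1(176.4) = 176.4
  H₂O: 0 + 2(176.4) = 352.8
Total out = 65.58 + 450.1 + 176.4 + 352.8 = 1045 mol.

1040 mol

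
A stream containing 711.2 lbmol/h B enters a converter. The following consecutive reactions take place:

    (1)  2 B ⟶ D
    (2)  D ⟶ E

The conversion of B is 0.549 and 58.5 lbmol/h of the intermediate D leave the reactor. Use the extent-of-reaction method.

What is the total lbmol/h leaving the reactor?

516 lbmol/h

Conversion of B: B consumed = 2ξ₁ = 0.549 × 711.2 → ξ₁ = 195.2 lbmol/h.
D balance: n_D = 0 + 1ξ₁ − 1ξ₂ = 58.5 → ξ₂ = (1·195.2 − 58.5)/1 = 136.7 lbmol/h.
Outlet amounts (n = n₀ + Σ ν·ξ):
  B: 711.2 − 2(195.2) = 320.8
  D: 0 + 1(195.2) − 1(136.7) = 58.5
  E: 0 + 1(136.7) = 136.7
Total out = 320.8 + 58.5 + 136.7 = 516 lbmol/h.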